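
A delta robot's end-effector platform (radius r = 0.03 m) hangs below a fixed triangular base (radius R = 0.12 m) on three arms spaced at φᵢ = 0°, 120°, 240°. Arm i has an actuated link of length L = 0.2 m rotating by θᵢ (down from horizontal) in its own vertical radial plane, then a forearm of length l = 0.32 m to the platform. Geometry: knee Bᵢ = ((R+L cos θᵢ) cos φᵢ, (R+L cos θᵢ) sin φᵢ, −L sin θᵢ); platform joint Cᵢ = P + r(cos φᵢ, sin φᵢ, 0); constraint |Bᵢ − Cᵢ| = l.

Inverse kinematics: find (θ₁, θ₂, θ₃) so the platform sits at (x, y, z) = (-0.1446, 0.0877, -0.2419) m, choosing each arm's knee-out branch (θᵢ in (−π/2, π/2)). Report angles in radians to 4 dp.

rotate P by −φ1: (-0.1446, 0.0877, -0.2419)
  A cos θ + B sin θ = C:  0.2346·cos θ + -0.2419·sin θ = -0.1471
  γ=atan2(-0.2419,0.2346)=-0.8007;  ψ=arccos(-0.4366)=2.0226;  θ1=γ+ψ≈1.2219
φ2=120.0° → target in arm frame (0.1483, 0.0814)
  A=-0.0583, B=-0.2419, C=(l²−L²−A²−y'²−z²)/(2L)=-0.0153
  θ2 = atan2(B,A) + arccos(C/0.2488) = -0.1747
rotate P by −φ3: (-0.0037, -0.1691, -0.2419)
  A cos θ + B sin θ = C:  0.0937·cos θ + -0.2419·sin θ = -0.0837
  γ=atan2(-0.2419,0.0937)=-1.2014;  ψ=arccos(-0.3226)=1.8993;  θ3=γ+ψ≈0.6979

θ₁ = 1.2219, θ₂ = -0.1747, θ₃ = 0.6979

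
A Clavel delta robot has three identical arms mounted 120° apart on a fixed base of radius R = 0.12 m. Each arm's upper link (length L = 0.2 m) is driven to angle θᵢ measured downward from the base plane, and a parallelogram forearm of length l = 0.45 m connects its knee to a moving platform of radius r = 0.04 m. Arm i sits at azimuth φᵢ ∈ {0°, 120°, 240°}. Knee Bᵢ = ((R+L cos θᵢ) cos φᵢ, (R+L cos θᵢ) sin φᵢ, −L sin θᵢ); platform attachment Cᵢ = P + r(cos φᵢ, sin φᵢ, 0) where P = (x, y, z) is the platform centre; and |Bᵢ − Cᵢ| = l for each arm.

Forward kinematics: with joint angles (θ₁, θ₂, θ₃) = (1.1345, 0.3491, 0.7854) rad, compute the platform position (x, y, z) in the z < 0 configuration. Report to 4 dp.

(-0.1477, 0.0857, -0.4937)

centre 1 = (0.1645·cos0.0°, 0.1645·sin0.0°, -0.1813) = (0.1645, 0.0000, -0.1813)
φ2=120.0°: virtual centre (-0.1340, 0.2320, -0.0684), radius l
φ3=240.0°: virtual centre (-0.1107, -0.1918, -0.1414), radius l
|centre ₂|²−|centre ₁|² = 0.0165;  |centre ₃|²−|centre ₁|² = 0.0091
linear system: -0.5970x+0.4641y = 0.0165−0.2257z; -0.5505x+-0.3835y = 0.0091−0.0797z
Cramer: x(z) = -0.0218+0.2550z;  y(z) = 0.0076-0.1583z
sphere 1 gives Az²+Bz+C=0 with A=1.0901, B=0.2651, C=-0.1349;  B²−4AC=0.6583;  roots -0.4937, 0.2506;  negative root z = -0.4937
x = -0.1477, y = 0.0857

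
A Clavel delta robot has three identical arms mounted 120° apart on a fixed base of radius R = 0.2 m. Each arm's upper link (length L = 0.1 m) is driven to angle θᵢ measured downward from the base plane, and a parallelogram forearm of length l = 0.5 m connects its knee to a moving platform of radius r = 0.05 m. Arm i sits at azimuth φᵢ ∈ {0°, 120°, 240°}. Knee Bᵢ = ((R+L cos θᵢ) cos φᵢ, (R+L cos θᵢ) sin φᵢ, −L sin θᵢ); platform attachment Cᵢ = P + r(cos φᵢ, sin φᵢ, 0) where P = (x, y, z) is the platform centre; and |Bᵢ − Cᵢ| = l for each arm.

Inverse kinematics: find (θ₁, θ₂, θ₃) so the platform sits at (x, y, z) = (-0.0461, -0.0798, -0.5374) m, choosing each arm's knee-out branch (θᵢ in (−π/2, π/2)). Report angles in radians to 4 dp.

arm 1 (φ=0.0°): x'=-0.0461, y'=-0.0798
  A=0.1961, B=-0.5374, C=(l²−L²−A²−y'²−z²)/(2L)=-0.4681
  θ1 = atan2(B,A) + arccos(C/0.5721) = 1.3083
rotate P by −φ2: (-0.0461, 0.0798, -0.5374)
  A=0.1961, B=-0.5374, C=(l²−L²−A²−y'²−z²)/(2L)=-0.4680
  √(A²+B²)=0.5720;  θ2 = -1.2210+2.5291 ≈ 1.3081
rotate P by −φ3: (0.0922, 0.0000, -0.5374)
  A cos θ + B sin θ = C:  0.0578·cos θ + -0.5374·sin θ = -0.2607
  θ3 = atan2(B,A) + arccos(C/0.5405) = 0.6106

θ₁ = 1.3083, θ₂ = 1.3081, θ₃ = 0.6106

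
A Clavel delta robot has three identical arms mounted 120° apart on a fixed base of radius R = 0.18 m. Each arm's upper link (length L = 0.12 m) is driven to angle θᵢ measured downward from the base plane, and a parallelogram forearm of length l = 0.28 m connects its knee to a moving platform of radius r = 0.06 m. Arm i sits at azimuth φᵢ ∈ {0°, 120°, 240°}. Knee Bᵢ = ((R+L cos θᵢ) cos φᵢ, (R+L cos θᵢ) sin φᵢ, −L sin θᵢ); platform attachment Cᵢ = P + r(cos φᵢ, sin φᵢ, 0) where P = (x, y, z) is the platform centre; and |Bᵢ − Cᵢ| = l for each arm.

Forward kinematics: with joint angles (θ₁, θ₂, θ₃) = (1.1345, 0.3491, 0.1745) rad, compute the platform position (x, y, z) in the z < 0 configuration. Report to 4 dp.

arm 1 at φ=0.0°: (R−r)+L cos θ1 = 0.1707;  centre 1 = (0.1707, 0.0000, -0.1088)
φ2=120.0°: virtual centre (-0.1164, 0.2016, -0.0410), radius l
φ3=240.0°: virtual centre (-0.1191, -0.2063, -0.0208), radius l
|centre ₂|²−|centre ₁|² = 0.0149;  |centre ₃|²−|centre ₁|² = 0.0162
[-0.5742 0.4032 0.1354]·P = 0.0149;  [-0.5796 -0.4125 0.1758]·P = 0.0162
det = 0.4705;  x = -0.0269+0.2694z,  y = -0.0014+0.0478z
into |P−centre ₁|² = l²: 1.0749z² + 0.1109z + -0.0275 = 0;  Δ = 0.1306;  z = -0.2197 or 0.1165 → z<0 root = -0.2197
x = -0.0861, y = -0.0119

(-0.0861, -0.0119, -0.2197)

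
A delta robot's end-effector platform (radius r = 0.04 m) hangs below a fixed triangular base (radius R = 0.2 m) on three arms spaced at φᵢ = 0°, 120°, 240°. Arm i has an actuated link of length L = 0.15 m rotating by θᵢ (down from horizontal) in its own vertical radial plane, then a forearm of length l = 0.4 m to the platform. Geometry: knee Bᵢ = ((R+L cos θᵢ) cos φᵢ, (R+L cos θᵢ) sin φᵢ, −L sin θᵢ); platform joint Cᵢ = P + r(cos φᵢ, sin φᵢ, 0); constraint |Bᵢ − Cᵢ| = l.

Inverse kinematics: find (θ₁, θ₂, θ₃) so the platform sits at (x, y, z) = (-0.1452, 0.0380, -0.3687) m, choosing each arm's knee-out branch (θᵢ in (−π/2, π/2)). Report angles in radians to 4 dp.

θ₁ = 1.3963, θ₂ = 0.2615, θ₃ = 0.6108

arm 1 (φ=0.0°): x'=-0.1452, y'=0.0380
  A=0.3052, B=-0.3687, C=(l²−L²−A²−y'²−z²)/(2L)=-0.3101
  θ1 = atan2(B,A) + arccos(C/0.4786) = 1.3963
arm 2 (φ=120.0°): x'=0.1055, y'=0.1067
  e−x'=0.0545;  (l²−L²−(e−x')²−y'²−z²)/2L = -0.0427
  √(A²+B²)=0.3727;  θ2 = -1.4241+1.6856 ≈ 0.2615
arm 3 (φ=240.0°): x'=0.0397, y'=-0.1447
  A cos θ + B sin θ = C:  0.1203·cos θ + -0.3687·sin θ = -0.1129
  √(A²+B²)=0.3878;  θ3 = -1.2554+1.8661 ≈ 0.6108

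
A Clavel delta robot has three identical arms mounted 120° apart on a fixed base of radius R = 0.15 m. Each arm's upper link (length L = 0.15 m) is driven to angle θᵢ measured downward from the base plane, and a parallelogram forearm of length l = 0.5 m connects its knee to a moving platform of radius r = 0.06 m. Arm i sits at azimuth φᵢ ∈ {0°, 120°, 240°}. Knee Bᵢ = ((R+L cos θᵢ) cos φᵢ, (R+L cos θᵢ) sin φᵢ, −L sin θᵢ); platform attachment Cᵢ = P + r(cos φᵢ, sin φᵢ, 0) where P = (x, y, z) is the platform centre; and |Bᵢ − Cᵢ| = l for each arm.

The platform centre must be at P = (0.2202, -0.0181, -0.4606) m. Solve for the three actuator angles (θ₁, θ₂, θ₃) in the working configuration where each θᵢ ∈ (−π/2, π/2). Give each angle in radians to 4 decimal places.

φ1=0.0° → target in arm frame (0.2202, -0.0181)
  e−x'=-0.1302;  (l²−L²−(e−x')²−y'²−z²)/2L = -0.0064
  θ1 = atan2(B,A) + arccos(C/0.4786) = -0.2620
rotate P by −φ2: (-0.1258, -0.1816, -0.4606)
  e−x'=0.2158;  (l²−L²−(e−x')²−y'²−z²)/2L = -0.2140
  γ=atan2(-0.4606,0.2158)=-1.1327;  ψ=arccos(-0.4208)=2.0051;  θ2=γ+ψ≈0.8724
rotate P by −φ3: (-0.0944, 0.1997, -0.4606)
  A=0.1844, B=-0.4606, C=(l²−L²−A²−y'²−z²)/(2L)=-0.1952
  θ3 = atan2(B,A) + arccos(C/0.4962) = 0.7852

θ₁ = -0.2620, θ₂ = 0.8724, θ₃ = 0.7852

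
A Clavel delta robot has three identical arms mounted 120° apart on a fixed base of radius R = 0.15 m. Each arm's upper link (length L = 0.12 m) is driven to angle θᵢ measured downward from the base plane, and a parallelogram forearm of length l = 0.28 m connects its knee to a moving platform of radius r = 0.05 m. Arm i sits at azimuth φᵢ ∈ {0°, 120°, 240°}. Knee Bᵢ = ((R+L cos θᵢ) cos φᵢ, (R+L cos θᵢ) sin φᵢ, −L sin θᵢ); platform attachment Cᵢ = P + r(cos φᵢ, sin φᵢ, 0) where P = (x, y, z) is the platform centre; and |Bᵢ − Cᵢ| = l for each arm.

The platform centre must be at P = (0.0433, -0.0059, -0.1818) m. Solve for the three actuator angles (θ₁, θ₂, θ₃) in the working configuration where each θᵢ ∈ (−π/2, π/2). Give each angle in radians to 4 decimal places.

arm 1 (φ=0.0°): x'=0.0433, y'=-0.0059
  A cos θ + B sin θ = C:  0.0567·cos θ + -0.1818·sin θ = 0.1154
  θ1 = atan2(B,A) + arccos(C/0.1904) = -0.3488
rotate P by −φ2: (-0.0268, -0.0345, -0.1818)
  A=0.1268, B=-0.1818, C=(l²−L²−A²−y'²−z²)/(2L)=0.0570
  √(A²+B²)=0.2216;  θ2 = -0.9619+1.3105 ≈ 0.3486
arm 3 (φ=240.0°): x'=-0.0165, y'=0.0404
  e−x'=0.1165;  (l²−L²−(e−x')²−y'²−z²)/2L = 0.0655
  √(A²+B²)=0.2159;  θ3 = -1.0007+1.2624 ≈ 0.2617

θ₁ = -0.3488, θ₂ = 0.3486, θ₃ = 0.2617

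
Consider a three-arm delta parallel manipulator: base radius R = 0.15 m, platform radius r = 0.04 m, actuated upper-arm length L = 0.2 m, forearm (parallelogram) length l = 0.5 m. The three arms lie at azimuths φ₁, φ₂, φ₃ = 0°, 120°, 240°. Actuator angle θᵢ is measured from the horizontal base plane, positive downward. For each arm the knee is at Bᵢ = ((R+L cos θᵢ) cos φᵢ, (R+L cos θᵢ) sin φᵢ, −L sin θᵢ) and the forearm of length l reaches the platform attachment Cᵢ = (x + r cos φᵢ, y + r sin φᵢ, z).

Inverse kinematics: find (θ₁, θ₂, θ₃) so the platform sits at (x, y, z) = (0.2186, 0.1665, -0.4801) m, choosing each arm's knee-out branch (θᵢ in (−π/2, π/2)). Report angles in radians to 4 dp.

θ₁ = 0.0873, θ₂ = 0.6981, θ₃ = 1.3963

arm 1 (φ=0.0°): x'=0.2186, y'=0.1665
  A=-0.1086, B=-0.4801, C=(l²−L²−A²−y'²−z²)/(2L)=-0.1500
  θ1 = atan2(B,A) + arccos(C/0.4922) = 0.0873
φ2=120.0° → target in arm frame (0.0349, -0.2726)
  e−x'=0.0751;  (l²−L²−(e−x')²−y'²−z²)/2L = -0.2511
  γ=atan2(-0.4801,0.0751)=-1.4156;  ψ=arccos(-0.5167)=2.1138;  θ2=γ+ψ≈0.6981
rotate P by −φ3: (-0.2535, 0.1061, -0.4801)
  A cos θ + B sin θ = C:  0.3635·cos θ + -0.4801·sin θ = -0.4097
  √(A²+B²)=0.6022;  θ3 = -0.9228+2.3190 ≈ 1.3963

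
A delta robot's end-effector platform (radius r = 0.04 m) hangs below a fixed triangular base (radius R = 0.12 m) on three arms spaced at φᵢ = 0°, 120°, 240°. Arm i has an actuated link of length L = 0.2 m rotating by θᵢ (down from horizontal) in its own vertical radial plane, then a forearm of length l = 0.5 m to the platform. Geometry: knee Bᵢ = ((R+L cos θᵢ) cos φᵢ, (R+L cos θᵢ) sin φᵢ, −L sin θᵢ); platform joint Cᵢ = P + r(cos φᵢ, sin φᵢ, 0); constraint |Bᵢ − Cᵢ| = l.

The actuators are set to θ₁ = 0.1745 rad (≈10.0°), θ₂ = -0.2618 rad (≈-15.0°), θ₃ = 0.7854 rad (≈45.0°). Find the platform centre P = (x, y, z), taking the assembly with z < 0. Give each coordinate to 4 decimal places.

centre 1 = (0.2770·cos0.0°, 0.2770·sin0.0°, -0.0347) = (0.2770, 0.0000, -0.0347)
φ2=120.0°: virtual centre (-0.1366, 0.2366, 0.0518), radius l
arm 3 at φ=240.0°: ρ3 = 0.2214;  centre 3 = (-0.1107, -0.1918, -0.1414)
subtract pairs → two planes through P
[-0.8271 0.4732 0.1730]·P = -0.0006;  [-0.7753 -0.3835 -0.2134]·P = -0.0089
det = 0.6841;  x = 0.0065+-0.0506z,  y = 0.0101+-0.4541z
quadratic in z: (1.2087)z²+(0.0877)z+(-0.1755)=0, √Δ=0.9254 → z ∈ {-0.4191, 0.3465}; z = -0.4191 (taking z<0)
x = 0.0277, y = 0.2004

(0.0277, 0.2004, -0.4191)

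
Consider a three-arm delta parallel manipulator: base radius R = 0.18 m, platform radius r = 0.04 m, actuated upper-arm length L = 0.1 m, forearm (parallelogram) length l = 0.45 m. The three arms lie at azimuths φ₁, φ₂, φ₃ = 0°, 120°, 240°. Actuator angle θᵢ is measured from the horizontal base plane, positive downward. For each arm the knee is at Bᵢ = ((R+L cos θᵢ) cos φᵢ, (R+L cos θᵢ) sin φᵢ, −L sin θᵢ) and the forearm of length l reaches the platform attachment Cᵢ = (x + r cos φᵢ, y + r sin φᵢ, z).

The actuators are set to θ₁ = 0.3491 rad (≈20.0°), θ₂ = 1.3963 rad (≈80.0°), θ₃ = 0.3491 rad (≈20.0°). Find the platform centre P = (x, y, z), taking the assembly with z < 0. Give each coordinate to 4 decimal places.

(0.0705, -0.1222, -0.4353)

φ1=0.0°: virtual centre (0.2340, 0.0000, -0.0342), radius l
O2 = (0.1574·cos120.0°, 0.1574·sin120.0°, -0.0985) = (-0.0787, 0.1363, -0.0985)
O3 = (0.2340·cos240.0°, 0.2340·sin240.0°, -0.0342) = (-0.1170, -0.2026, -0.0342)
eliminate P² terms by subtracting sphere 1 from 2 and 3
plane₁₂: -0.6253x+0.2726y+-0.1286z = -0.0214
det = 0.4447;  x = 0.0195+-0.1171z,  y = -0.0339+0.2029z
sphere 1 gives Az²+Bz+C=0 with A=1.0549, B=0.1049, C=-0.1542;  B²−4AC=0.6617;  roots -0.4353, 0.3358;  negative root z = -0.4353
x = 0.0705, y = -0.1222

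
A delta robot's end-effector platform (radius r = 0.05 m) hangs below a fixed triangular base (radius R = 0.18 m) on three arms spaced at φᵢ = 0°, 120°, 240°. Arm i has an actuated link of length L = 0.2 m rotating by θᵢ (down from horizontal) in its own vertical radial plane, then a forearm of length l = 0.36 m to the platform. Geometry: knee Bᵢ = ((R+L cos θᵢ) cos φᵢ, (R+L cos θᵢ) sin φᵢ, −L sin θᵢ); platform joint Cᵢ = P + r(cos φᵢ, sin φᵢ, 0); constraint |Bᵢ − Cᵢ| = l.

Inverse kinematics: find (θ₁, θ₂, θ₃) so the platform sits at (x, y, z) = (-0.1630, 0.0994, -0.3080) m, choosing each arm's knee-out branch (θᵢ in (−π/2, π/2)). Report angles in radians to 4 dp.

θ₁ = 1.3964, θ₂ = 0.0001, θ₃ = 0.8729

arm 1 (φ=0.0°): x'=-0.1630, y'=0.0994
  A cos θ + B sin θ = C:  0.2930·cos θ + -0.3080·sin θ = -0.2525
  θ1 = atan2(B,A) + arccos(C/0.4251) = 1.3964
rotate P by −φ2: (0.1676, 0.0915, -0.3080)
  A cos θ + B sin θ = C:  -0.0376·cos θ + -0.3080·sin θ = -0.0376
  θ2 = atan2(B,A) + arccos(C/0.3103) = 0.0001
φ3=240.0° → target in arm frame (-0.0046, -0.1909)
  e−x'=0.1346;  (l²−L²−(e−x')²−y'²−z²)/2L = -0.1495
  γ=atan2(-0.3080,0.1346)=-1.1588;  ψ=arccos(-0.4448)=2.0318;  θ3=γ+ψ≈0.8729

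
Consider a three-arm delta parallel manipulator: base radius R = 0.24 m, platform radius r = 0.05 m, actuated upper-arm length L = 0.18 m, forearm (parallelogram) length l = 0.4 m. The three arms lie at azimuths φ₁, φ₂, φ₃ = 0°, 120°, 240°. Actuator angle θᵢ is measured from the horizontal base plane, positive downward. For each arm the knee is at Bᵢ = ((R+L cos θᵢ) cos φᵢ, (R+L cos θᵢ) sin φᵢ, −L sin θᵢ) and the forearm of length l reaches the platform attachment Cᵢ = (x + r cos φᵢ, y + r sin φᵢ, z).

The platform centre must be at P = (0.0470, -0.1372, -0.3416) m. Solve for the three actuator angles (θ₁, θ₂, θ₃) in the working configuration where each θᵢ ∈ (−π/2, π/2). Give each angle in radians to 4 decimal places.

rotate P by −φ1: (0.0470, -0.1372, -0.3416)
  A=0.1430, B=-0.3416, C=(l²−L²−A²−y'²−z²)/(2L)=-0.0788
  θ1 = atan2(B,A) + arccos(C/0.3703) = 0.6108
φ2=120.0° → target in arm frame (-0.1423, 0.0279)
  A=0.3323, B=-0.3416, C=(l²−L²−A²−y'²−z²)/(2L)=-0.2786
  γ=atan2(-0.3416,0.3323)=-0.7992;  ψ=arccos(-0.5846)=2.1952;  θ2=γ+ψ≈1.3961
arm 3 (φ=240.0°): x'=0.0953, y'=0.1093
  A cos θ + B sin θ = C:  0.0947·cos θ + -0.3416·sin θ = -0.0278
  γ=atan2(-0.3416,0.0947)=-1.3004;  ψ=arccos(-0.0784)=1.6493;  θ3=γ+ψ≈0.3488

θ₁ = 0.6108, θ₂ = 1.3961, θ₃ = 0.3488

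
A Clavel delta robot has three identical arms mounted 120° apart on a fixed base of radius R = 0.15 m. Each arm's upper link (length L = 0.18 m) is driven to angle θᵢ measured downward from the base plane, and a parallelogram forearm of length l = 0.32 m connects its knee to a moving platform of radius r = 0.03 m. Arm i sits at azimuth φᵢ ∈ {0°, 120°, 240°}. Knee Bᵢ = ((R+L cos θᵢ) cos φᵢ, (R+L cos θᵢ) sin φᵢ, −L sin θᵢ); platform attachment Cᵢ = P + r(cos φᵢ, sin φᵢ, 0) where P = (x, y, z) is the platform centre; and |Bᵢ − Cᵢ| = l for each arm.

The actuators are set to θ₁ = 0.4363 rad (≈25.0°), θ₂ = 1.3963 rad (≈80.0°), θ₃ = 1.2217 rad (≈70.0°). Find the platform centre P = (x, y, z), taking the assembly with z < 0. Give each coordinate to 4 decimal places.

(0.1341, -0.0298, -0.3577)

centre 1 = (0.2831·cos0.0°, 0.2831·sin0.0°, -0.0761) = (0.2831, 0.0000, -0.0761)
centre 2 = (0.1513·cos120.0°, 0.1513·sin120.0°, -0.1773) = (-0.0756, 0.1310, -0.1773)
arm 3 at φ=240.0°: ρ3 = 0.1816;  centre 3 = (-0.0908, -0.1572, -0.1691)
subtract pairs → two planes through P
plane₁₂: -0.7175x+0.2620y+-0.2024z = -0.0317
det = 0.4216;  x = 0.0388+-0.2667z,  y = -0.0147+0.0422z
quadratic in z: (1.0729)z²+(0.2812)z+(-0.0367)=0, √Δ=0.4863 → z ∈ {-0.3577, 0.0956}; z = -0.3577 (taking z<0)
x = 0.1341, y = -0.0298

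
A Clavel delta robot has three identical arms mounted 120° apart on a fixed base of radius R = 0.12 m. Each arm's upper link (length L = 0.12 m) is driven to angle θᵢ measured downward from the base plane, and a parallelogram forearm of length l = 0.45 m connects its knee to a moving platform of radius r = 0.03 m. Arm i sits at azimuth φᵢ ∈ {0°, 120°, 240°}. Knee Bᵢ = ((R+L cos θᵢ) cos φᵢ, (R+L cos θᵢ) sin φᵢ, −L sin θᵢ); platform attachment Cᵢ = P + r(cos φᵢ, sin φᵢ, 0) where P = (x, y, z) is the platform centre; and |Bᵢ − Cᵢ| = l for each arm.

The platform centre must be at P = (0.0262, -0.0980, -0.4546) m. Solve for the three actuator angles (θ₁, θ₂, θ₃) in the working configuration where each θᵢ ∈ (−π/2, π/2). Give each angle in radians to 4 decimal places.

φ1=0.0° → target in arm frame (0.0262, -0.0980)
  e−x'=0.0638;  (l²−L²−(e−x')²−y'²−z²)/2L = -0.1343
  √(A²+B²)=0.4591;  θ1 = -1.4314+1.8677 ≈ 0.4364
rotate P by −φ2: (-0.0980, 0.0263, -0.4546)
  A=0.1880, B=-0.4546, C=(l²−L²−A²−y'²−z²)/(2L)=-0.2274
  γ=atan2(-0.4546,0.1880)=-1.1787;  ψ=arccos(-0.4623)=2.0514;  θ2=γ+ψ≈0.8727
arm 3 (φ=240.0°): x'=0.0718, y'=0.0717
  A=0.0182, B=-0.4546, C=(l²−L²−A²−y'²−z²)/(2L)=-0.1001
  √(A²+B²)=0.4550;  θ3 = -1.5307+1.7927 ≈ 0.2620

θ₁ = 0.4364, θ₂ = 0.8727, θ₃ = 0.2620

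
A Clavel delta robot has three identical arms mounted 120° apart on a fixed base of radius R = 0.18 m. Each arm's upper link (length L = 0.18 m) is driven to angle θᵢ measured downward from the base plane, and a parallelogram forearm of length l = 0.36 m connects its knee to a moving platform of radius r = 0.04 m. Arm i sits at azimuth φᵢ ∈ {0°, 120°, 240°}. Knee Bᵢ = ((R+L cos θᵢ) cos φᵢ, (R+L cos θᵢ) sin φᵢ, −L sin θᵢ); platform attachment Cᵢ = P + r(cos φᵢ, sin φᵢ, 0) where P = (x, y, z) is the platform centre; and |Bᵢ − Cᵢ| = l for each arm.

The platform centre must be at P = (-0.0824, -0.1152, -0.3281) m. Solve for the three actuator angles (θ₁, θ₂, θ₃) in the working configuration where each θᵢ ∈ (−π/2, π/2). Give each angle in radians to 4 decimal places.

θ₁ = 1.1342, θ₂ = 1.0469, θ₃ = 0.0873

φ1=0.0° → target in arm frame (-0.0824, -0.1152)
  e−x'=0.2224;  (l²−L²−(e−x')²−y'²−z²)/2L = -0.2033
  θ1 = atan2(B,A) + arccos(C/0.3964) = 1.1342
φ2=120.0° → target in arm frame (-0.0586, 0.1290)
  A cos θ + B sin θ = C:  0.1986·cos θ + -0.3281·sin θ = -0.1847
  √(A²+B²)=0.3835;  θ2 = -1.0266+2.0734 ≈ 1.0469
arm 3 (φ=240.0°): x'=0.1410, y'=-0.0138
  e−x'=-0.0010;  (l²−L²−(e−x')²−y'²−z²)/2L = -0.0296
  √(A²+B²)=0.3281;  θ3 = -1.5737+1.6610 ≈ 0.0873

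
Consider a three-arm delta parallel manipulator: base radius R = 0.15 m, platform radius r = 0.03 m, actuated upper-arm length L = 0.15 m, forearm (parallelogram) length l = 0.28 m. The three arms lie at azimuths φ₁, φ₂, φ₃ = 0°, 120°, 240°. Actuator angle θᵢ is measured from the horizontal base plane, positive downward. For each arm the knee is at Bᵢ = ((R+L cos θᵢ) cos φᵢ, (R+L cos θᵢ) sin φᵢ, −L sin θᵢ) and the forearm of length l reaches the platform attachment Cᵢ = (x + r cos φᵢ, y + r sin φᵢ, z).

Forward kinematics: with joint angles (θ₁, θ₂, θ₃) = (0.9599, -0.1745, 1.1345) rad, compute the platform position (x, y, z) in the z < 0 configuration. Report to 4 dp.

(-0.0390, 0.1071, -0.2060)

arm 1 at φ=0.0°: ρ1 = 0.2060;  centre 1 = (0.2060, 0.0000, -0.1229)
centre 2 = (0.2677·cos120.0°, 0.2677·sin120.0°, 0.0260) = (-0.1339, 0.2319, 0.0260)
arm 3 at φ=240.0°: ρ3 = 0.1834;  centre 3 = (-0.0917, -0.1588, -0.1359)
eliminate P² terms by subtracting sphere 1 from 2 and 3
[-0.6798 0.4637 0.2978]·P = 0.0148;  [-0.5955 -0.3176 -0.0262]·P = -0.0054
Cramer: x(z) = -0.0044+0.1676z;  y(z) = 0.0254-0.3966z
into |P−centre ₁|² = l²: 1.1853z² + 0.1550z + -0.0184 = 0;  Δ = 0.1111;  z = -0.2060 or 0.0752 → z<0 root = -0.2060
x = -0.0390, y = 0.1071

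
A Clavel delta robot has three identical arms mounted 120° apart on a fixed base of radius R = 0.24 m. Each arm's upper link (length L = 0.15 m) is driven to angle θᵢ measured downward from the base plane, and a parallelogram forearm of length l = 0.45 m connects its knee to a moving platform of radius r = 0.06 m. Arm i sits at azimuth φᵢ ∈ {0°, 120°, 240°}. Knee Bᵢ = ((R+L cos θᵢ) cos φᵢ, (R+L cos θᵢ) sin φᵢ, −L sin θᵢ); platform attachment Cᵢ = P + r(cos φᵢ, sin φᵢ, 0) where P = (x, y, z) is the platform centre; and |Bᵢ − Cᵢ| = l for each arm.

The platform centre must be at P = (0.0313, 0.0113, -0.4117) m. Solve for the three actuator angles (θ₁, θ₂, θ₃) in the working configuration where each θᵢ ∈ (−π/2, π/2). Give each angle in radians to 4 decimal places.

rotate P by −φ1: (0.0313, 0.0113, -0.4117)
  A=0.1487, B=-0.4117, C=(l²−L²−A²−y'²−z²)/(2L)=-0.0391
  θ1 = atan2(B,A) + arccos(C/0.4377) = 0.4361
rotate P by −φ2: (-0.0059, -0.0328, -0.4117)
  e−x'=0.1859;  (l²−L²−(e−x')²−y'²−z²)/2L = -0.0837
  γ=atan2(-0.4117,0.1859)=-1.1467;  ψ=arccos(-0.1853)=1.7572;  θ2=γ+ψ≈0.6105
rotate P by −φ3: (-0.0254, 0.0215, -0.4117)
  A=0.2054, B=-0.4117, C=(l²−L²−A²−y'²−z²)/(2L)=-0.1072
  γ=atan2(-0.4117,0.2054)=-1.1080;  ψ=arccos(-0.2330)=1.8060;  θ3=γ+ψ≈0.6980

θ₁ = 0.4361, θ₂ = 0.6105, θ₃ = 0.6980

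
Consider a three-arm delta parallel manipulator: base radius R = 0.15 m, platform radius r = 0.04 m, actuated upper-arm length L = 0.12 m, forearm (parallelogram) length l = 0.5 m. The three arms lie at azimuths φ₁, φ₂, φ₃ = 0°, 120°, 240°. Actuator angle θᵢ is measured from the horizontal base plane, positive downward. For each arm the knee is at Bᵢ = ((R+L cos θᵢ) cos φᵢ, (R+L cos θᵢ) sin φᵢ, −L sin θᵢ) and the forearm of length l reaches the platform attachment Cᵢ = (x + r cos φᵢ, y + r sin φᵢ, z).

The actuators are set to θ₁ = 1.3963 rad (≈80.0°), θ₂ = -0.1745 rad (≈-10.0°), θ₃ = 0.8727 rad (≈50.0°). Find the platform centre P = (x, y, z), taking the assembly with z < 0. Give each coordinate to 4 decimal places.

(-0.1905, 0.1493, -0.4709)

φ1=0.0°: virtual centre (0.1308, 0.0000, -0.1182), radius l
arm 2 at φ=120.0°: e+L cos θ2 = 0.2282;  S2 = (-0.1141, 0.1976, 0.0208)
φ3=240.0°: virtual centre (-0.0936, -0.1621, -0.0919), radius l
subtract pairs → two planes through P
linear system: -0.4898x+0.3952y = 0.0214−0.2780z; -0.4488x+-0.3241y = 0.0124−0.0525z
Cramer: x(z) = -0.0352+0.3298z;  y(z) = 0.0105-0.2947z
sphere 1 gives Az²+Bz+C=0 with A=1.1956, B=0.1206, C=-0.2084;  B²−4AC=1.0110;  roots -0.4709, 0.3700;  negative root z = -0.4709
x = -0.1905, y = 0.1493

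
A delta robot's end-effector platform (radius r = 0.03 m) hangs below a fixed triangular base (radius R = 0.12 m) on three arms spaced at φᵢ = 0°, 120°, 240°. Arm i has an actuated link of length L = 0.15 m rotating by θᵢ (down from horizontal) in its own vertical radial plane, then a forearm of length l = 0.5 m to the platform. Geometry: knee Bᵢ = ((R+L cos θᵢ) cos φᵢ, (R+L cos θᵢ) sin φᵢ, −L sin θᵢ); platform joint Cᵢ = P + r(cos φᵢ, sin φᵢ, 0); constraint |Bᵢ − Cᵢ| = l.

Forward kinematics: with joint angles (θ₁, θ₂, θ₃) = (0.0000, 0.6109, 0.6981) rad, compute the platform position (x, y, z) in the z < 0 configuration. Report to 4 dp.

(0.1379, 0.0175, -0.4891)

centre 1 = (0.2400·cos0.0°, 0.2400·sin0.0°, 0.0000) = (0.2400, 0.0000, 0.0000)
arm 2 at φ=120.0°: ρ2 = 0.2129;  centre 2 = (-0.1064, 0.1844, -0.0860)
centre 3 = (0.2049·cos240.0°, 0.2049·sin240.0°, -0.0964) = (-0.1025, -0.1775, -0.0964)
subtract pairs → two planes through P
linear system: -0.6929x+0.3687y = -0.0049−-0.1721z; -0.6849x+-0.3549y = -0.0063−-0.1928z
det = 0.4984;  x = 0.0081+-0.2652z,  y = 0.0021+-0.0316z
into |P−centre ₁|² = l²: 1.0713z² + 0.1228z + -0.1962 = 0;  Δ = 0.8560;  z = -0.4891 or 0.3745 → z<0 root = -0.4891
x = 0.1379, y = 0.0175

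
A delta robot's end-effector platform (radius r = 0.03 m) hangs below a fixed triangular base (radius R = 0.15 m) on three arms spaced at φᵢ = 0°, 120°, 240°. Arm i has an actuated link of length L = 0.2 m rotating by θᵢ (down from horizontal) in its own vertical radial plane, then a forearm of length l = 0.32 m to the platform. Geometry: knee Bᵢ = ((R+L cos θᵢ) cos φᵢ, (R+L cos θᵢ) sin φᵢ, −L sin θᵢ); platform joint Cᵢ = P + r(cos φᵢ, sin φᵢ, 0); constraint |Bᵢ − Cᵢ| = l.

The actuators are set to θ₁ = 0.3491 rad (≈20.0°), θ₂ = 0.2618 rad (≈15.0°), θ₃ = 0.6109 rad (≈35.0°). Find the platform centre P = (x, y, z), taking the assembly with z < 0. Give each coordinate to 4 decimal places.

S1 = (0.3079·cos0.0°, 0.3079·sin0.0°, -0.0684) = (0.3079, 0.0000, -0.0684)
φ2=120.0°: virtual centre (-0.1566, 0.2712, -0.0518), radius l
φ3=240.0°: virtual centre (-0.1419, -0.2458, -0.1147), radius l
subtract pairs → two planes through P
plane₁₂: -0.9291x+0.5425y+0.0333z = 0.0013
Cramer: x(z) = 0.0027-0.0359z;  y(z) = 0.0069-0.1228z
sphere 1 gives Az²+Bz+C=0 with A=1.0164, B=0.1570, C=-0.0045;  B²−4AC=0.0429;  roots -0.1791, 0.0246;  negative root z = -0.1791
x = 0.0091, y = 0.0289

(0.0091, 0.0289, -0.1791)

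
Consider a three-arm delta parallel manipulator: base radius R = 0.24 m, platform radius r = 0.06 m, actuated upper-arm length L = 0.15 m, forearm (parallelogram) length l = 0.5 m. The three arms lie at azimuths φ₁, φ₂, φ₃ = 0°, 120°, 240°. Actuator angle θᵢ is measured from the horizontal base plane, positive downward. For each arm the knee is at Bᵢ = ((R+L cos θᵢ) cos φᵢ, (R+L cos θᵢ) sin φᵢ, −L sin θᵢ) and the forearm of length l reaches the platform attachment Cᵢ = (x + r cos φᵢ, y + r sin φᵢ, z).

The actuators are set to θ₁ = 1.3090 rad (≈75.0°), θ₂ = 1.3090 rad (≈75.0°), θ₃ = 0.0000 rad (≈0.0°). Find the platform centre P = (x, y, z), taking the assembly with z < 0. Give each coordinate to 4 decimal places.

arm 1 at φ=0.0°: e+L cos θ1 = 0.2188;  S1 = (0.2188, 0.0000, -0.1449)
S2 = (0.2188·cos120.0°, 0.2188·sin120.0°, -0.1449) = (-0.1094, 0.1895, -0.1449)
φ3=240.0°: virtual centre (-0.1650, -0.2858, 0.0000), radius l
eliminate P² terms by subtracting sphere 1 from 2 and 3
[-0.6565 0.3790 0.0000]·P = 0.0000;  [-0.7676 -0.5716 0.2898]·P = 0.0400
Cramer: x(z) = -0.0228+0.1649z;  y(z) = -0.0394+0.2856z
quadratic in z: (1.1087)z²+(0.1876)z+(-0.1691)=0, √Δ=0.8860 → z ∈ {-0.4842, 0.3150}; z = -0.4842 (taking z<0)
x = -0.1026, y = -0.1777

(-0.1026, -0.1777, -0.4842)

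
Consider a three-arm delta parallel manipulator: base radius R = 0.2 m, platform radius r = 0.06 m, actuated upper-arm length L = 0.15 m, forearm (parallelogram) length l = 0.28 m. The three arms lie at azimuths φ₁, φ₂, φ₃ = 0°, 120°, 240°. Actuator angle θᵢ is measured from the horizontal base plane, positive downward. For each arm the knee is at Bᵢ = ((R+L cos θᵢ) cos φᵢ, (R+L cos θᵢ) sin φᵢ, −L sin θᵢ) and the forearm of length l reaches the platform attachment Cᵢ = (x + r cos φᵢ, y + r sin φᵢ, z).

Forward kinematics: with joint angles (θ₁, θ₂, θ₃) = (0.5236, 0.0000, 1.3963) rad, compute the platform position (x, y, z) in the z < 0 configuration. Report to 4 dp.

(0.0304, 0.1114, -0.1677)

φ1=0.0°: virtual centre (0.2699, 0.0000, -0.0750), radius l
arm 2 at φ=120.0°: e+L cos θ2 = 0.2900;  S2 = (-0.1450, 0.2511, 0.0000)
arm 3 at φ=240.0°: e+L cos θ3 = 0.1660;  S3 = (-0.0830, -0.1438, -0.1477)
eliminate P² terms by subtracting sphere 1 from 2 and 3
[-0.8298 0.5023 0.1500]·P = 0.0056;  [-0.7058 -0.2876 -0.1454]·P = -0.0291
det = 0.5932;  x = 0.0219+-0.0504z,  y = 0.0474+-0.3819z
quadratic in z: (1.1484)z²+(0.1388)z+(-0.0090)=0, √Δ=0.2464 → z ∈ {-0.1677, 0.0468}; z = -0.1677 (taking z<0)
x = 0.0304, y = 0.1114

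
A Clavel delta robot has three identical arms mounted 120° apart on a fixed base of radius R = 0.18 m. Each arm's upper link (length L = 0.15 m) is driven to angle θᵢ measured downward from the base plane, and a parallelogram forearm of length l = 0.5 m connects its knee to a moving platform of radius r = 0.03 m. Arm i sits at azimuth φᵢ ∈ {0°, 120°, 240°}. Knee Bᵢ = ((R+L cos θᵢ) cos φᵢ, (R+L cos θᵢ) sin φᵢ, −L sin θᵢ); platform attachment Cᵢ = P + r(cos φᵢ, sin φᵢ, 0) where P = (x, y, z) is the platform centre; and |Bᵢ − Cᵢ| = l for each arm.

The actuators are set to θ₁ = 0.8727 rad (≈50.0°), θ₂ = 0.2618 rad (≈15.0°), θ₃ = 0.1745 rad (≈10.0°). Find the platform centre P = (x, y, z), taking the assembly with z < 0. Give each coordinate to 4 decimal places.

centre 1 = (0.2464·cos0.0°, 0.2464·sin0.0°, -0.1149) = (0.2464, 0.0000, -0.1149)
centre 2 = (0.2949·cos120.0°, 0.2949·sin120.0°, -0.0388) = (-0.1474, 0.2554, -0.0388)
centre 3 = (0.2977·cos240.0°, 0.2977·sin240.0°, -0.0260) = (-0.1489, -0.2578, -0.0260)
subtract pairs → two planes through P
linear system: -0.7877x+0.5108y = 0.0145−0.1522z; -0.7906x+-0.5157y = 0.0154−0.1777z
det = 0.8100;  x = -0.0190+0.2090z,  y = -0.0008+0.0243z
sphere 1 gives Az²+Bz+C=0 with A=1.0443, B=0.1189, C=-0.1664;  B²−4AC=0.7091;  roots -0.4601, 0.3463;  negative root z = -0.4601
x = -0.1151, y = -0.0120

(-0.1151, -0.0120, -0.4601)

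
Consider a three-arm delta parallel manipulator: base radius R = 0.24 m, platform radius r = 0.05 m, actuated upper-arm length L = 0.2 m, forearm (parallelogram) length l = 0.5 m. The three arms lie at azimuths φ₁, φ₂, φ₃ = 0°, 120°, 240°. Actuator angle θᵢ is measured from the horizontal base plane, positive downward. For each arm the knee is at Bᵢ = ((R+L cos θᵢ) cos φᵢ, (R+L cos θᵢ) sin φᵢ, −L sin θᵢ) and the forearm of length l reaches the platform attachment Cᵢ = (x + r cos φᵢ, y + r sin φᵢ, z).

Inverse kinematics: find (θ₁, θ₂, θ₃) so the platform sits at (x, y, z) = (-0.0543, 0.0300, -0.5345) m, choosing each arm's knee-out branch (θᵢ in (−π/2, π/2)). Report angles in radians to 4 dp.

θ₁ = 1.0471, θ₂ = 0.6979, θ₃ = 0.8725

φ1=0.0° → target in arm frame (-0.0543, 0.0300)
  e−x'=0.2443;  (l²−L²−(e−x')²−y'²−z²)/2L = -0.3407
  √(A²+B²)=0.5877;  θ1 = -1.1421+2.1892 ≈ 1.0471
rotate P by −φ2: (0.0531, 0.0320, -0.5345)
  A=0.1369, B=-0.5345, C=(l²−L²−A²−y'²−z²)/(2L)=-0.2386
  √(A²+B²)=0.5517;  θ2 = -1.3201+2.0180 ≈ 0.6979
rotate P by −φ3: (0.0012, -0.0620, -0.5345)
  A cos θ + B sin θ = C:  0.1888·cos θ + -0.5345·sin θ = -0.2880
  γ=atan2(-0.5345,0.1888)=-1.2312;  ψ=arccos(-0.5080)=2.1037;  θ3=γ+ψ≈0.8725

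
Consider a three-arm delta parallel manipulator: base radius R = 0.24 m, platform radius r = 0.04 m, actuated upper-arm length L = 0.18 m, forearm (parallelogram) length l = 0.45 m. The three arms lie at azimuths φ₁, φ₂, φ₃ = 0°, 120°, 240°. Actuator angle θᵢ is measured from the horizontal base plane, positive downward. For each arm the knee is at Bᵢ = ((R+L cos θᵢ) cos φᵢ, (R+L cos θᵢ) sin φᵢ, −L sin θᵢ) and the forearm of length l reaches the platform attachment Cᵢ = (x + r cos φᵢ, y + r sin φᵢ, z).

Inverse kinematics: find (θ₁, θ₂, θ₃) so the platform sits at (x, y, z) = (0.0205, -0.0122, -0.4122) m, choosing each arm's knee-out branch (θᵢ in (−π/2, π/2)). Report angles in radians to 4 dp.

θ₁ = 0.6108, θ₂ = 0.7853, θ₃ = 0.6977

φ1=0.0° → target in arm frame (0.0205, -0.0122)
  e−x'=0.1795;  (l²−L²−(e−x')²−y'²−z²)/2L = -0.0894
  γ=atan2(-0.4122,0.1795)=-1.1601;  ψ=arccos(-0.1988)=1.7709;  θ1=γ+ψ≈0.6108
φ2=120.0° → target in arm frame (-0.0208, -0.0117)
  A=0.2208, B=-0.4122, C=(l²−L²−A²−y'²−z²)/(2L)=-0.1353
  √(A²+B²)=0.4676;  θ2 = -1.0790+1.8643 ≈ 0.7853
arm 3 (φ=240.0°): x'=0.0003, y'=0.0239
  A cos θ + B sin θ = C:  0.1997·cos θ + -0.4122·sin θ = -0.1118
  γ=atan2(-0.4122,0.1997)=-1.1197;  ψ=arccos(-0.2441)=1.8174;  θ3=γ+ψ≈0.6977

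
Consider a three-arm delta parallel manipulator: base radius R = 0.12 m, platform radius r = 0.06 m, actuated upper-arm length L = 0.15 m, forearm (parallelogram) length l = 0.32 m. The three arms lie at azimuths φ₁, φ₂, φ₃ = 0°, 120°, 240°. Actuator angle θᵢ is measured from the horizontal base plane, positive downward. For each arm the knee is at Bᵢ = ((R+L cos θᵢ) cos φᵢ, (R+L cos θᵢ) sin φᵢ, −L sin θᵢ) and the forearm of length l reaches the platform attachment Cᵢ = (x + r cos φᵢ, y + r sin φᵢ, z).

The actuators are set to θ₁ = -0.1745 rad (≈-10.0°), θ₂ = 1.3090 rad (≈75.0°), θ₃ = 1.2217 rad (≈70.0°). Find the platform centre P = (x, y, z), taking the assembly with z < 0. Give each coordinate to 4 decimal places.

(0.2145, -0.0178, -0.2934)

O1 = (0.2077·cos0.0°, 0.2077·sin0.0°, 0.0260) = (0.2077, 0.0000, 0.0260)
φ2=120.0°: virtual centre (-0.0494, 0.0856, -0.1449), radius l
φ3=240.0°: virtual centre (-0.0557, -0.0964, -0.1410), radius l
eliminate P² terms by subtracting sphere 1 from 2 and 3
[-0.5143 0.1712 -0.3419]·P = -0.0131;  [-0.5268 -0.1928 -0.3340]·P = -0.0116
det = 0.1893;  x = 0.0238+-0.6501z,  y = -0.0049+0.0439z
quadratic in z: (1.4246)z²+(0.1867)z+(-0.0679)=0, √Δ=0.6493 → z ∈ {-0.2934, 0.1624}; z = -0.2934 (taking z<0)
x = 0.2145, y = -0.0178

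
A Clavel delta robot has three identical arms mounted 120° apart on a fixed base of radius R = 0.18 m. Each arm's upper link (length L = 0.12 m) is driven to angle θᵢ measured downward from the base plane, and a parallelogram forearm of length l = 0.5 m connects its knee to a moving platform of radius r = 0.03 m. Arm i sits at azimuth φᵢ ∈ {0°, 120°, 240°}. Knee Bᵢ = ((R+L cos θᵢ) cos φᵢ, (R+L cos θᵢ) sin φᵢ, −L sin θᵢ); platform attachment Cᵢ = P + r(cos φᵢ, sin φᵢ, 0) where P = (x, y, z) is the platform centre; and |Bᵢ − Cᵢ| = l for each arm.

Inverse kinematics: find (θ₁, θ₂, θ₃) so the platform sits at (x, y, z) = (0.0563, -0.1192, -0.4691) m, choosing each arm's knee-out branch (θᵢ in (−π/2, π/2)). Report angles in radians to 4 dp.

θ₁ = 0.2620, θ₂ = 1.0473, θ₃ = 0.1742

φ1=0.0° → target in arm frame (0.0563, -0.1192)
  A=0.0937, B=-0.4691, C=(l²−L²−A²−y'²−z²)/(2L)=-0.0310
  √(A²+B²)=0.4784;  θ1 = -1.3736+1.6357 ≈ 0.2620
φ2=120.0° → target in arm frame (-0.1314, 0.0108)
  e−x'=0.2814;  (l²−L²−(e−x')²−y'²−z²)/2L = -0.2656
  θ2 = atan2(B,A) + arccos(C/0.5470) = 1.0473
φ3=240.0° → target in arm frame (0.0751, 0.1084)
  A cos θ + B sin θ = C:  0.0749·cos θ + -0.4691·sin θ = -0.0075
  γ=atan2(-0.4691,0.0749)=-1.4124;  ψ=arccos(-0.0159)=1.5867;  θ3=γ+ψ≈0.1742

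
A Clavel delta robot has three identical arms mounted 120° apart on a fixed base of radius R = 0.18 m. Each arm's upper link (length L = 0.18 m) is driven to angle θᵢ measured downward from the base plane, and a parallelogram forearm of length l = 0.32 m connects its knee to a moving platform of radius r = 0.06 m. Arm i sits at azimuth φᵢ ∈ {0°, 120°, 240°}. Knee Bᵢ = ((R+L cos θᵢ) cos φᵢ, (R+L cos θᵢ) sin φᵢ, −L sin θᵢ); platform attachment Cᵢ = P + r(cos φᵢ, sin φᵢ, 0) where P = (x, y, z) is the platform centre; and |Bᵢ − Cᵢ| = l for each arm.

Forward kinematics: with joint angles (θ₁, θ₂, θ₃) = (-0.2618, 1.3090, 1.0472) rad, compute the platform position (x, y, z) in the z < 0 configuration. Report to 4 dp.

centre 1 = (0.2939·cos0.0°, 0.2939·sin0.0°, 0.0466) = (0.2939, 0.0000, 0.0466)
arm 2 at φ=120.0°: (R−r)+L cos θ2 = 0.1666;  centre 2 = (-0.0833, 0.1443, -0.1739)
φ3=240.0°: virtual centre (-0.1050, -0.1819, -0.1559), radius l
|centre ₂|²−|centre ₁|² = -0.0305;  |centre ₃|²−|centre ₁|² = -0.0201
[-0.7543 0.2885 -0.4409]·P = -0.0305;  [-0.7977 -0.3637 -0.4049]·P = -0.0201
det = 0.5045;  x = 0.0335+-0.5494z,  y = -0.0182+0.0917z
into |P−centre ₁|² = l²: 1.3103z² + 0.1896z + -0.0321 = 0;  Δ = 0.2043;  z = -0.2448 or 0.1001 → z<0 root = -0.2448
x = 0.1680, y = -0.0407

(0.1680, -0.0407, -0.2448)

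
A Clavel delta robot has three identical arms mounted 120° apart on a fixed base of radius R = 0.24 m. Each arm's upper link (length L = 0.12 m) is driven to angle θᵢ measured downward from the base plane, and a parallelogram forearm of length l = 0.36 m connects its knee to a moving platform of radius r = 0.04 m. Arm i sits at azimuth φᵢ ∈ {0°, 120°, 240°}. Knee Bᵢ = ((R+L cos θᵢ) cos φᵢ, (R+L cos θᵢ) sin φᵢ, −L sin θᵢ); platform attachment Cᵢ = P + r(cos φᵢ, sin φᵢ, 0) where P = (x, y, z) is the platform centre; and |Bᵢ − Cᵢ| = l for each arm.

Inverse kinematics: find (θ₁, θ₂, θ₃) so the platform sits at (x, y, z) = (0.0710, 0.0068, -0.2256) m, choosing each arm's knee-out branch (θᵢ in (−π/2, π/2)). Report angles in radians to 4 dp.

θ₁ = -0.3492, θ₂ = 0.6986, θ₃ = 0.7856

rotate P by −φ1: (0.0710, 0.0068, -0.2256)
  e−x'=0.1290;  (l²−L²−(e−x')²−y'²−z²)/2L = 0.1984
  γ=atan2(-0.2256,0.1290)=-1.0514;  ψ=arccos(0.7635)=0.7021;  θ1=γ+ψ≈-0.3492
rotate P by −φ2: (-0.0296, -0.0649, -0.2256)
  A cos θ + B sin θ = C:  0.2296·cos θ + -0.2256·sin θ = 0.0307
  γ=atan2(-0.2256,0.2296)=-0.7766;  ψ=arccos(0.0954)=1.4752;  θ2=γ+ψ≈0.6986
rotate P by −φ3: (-0.0414, 0.0581, -0.2256)
  A cos θ + B sin θ = C:  0.2414·cos θ + -0.2256·sin θ = 0.0111
  θ3 = atan2(B,A) + arccos(C/0.3304) = 0.7856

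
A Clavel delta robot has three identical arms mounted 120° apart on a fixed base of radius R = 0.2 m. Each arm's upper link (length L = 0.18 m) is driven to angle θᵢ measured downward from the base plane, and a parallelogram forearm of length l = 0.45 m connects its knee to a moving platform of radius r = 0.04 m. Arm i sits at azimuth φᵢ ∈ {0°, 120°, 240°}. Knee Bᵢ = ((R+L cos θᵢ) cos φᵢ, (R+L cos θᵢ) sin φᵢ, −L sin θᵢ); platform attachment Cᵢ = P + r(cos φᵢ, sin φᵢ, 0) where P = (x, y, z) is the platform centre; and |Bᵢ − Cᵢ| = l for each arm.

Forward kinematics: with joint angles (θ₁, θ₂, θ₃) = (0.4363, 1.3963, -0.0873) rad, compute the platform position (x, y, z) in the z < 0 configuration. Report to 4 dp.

(0.0542, -0.2142, -0.3664)

arm 1 at φ=0.0°: e+L cos θ1 = 0.3231;  O1 = (0.3231, 0.0000, -0.0761)
O2 = (0.1913·cos120.0°, 0.1913·sin120.0°, -0.1773) = (-0.0956, 0.1656, -0.1773)
O3 = (0.3393·cos240.0°, 0.3393·sin240.0°, 0.0157) = (-0.1697, -0.2939, 0.0157)
eliminate P² terms by subtracting sphere 1 from 2 and 3
linear system: -0.8375x+0.3313y = -0.0422−-0.2024z; -0.9856x+-0.5877y = 0.0052−0.1835z
det = 0.8187;  x = 0.0282+-0.0710z,  y = -0.0561+0.4314z
sphere 1 gives Az²+Bz+C=0 with A=1.1912, B=0.1456, C=-0.1066;  B²−4AC=0.5290;  roots -0.3664, 0.2442;  negative root z = -0.3664
x = 0.0542, y = -0.2142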